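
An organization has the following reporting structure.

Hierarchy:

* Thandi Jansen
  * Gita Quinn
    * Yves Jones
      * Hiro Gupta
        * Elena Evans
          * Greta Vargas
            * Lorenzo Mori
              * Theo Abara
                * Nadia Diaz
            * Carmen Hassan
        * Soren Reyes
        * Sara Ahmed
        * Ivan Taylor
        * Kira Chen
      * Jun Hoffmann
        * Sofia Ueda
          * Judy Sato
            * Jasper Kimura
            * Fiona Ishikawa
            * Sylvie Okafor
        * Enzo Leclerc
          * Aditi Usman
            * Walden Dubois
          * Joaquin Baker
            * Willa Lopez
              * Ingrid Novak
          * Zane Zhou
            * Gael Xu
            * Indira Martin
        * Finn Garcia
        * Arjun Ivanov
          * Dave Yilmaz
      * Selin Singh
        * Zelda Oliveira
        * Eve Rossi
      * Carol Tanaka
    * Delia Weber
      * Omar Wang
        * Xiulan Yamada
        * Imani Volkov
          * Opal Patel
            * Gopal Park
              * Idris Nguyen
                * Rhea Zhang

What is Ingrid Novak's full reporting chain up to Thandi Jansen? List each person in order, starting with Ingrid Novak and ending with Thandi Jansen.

Ingrid Novak -> Willa Lopez -> Joaquin Baker -> Enzo Leclerc -> Jun Hoffmann -> Yves Jones -> Gita Quinn -> Thandi Jansen

Ingrid Novak reports to Willa Lopez. Willa Lopez reports to Joaquin Baker. Joaquin Baker reports to Enzo Leclerc. Enzo Leclerc reports to Jun Hoffmann. Jun Hoffmann reports to Yves Jones. Yves Jones reports to Gita Quinn. Gita Quinn reports to Thandi Jansen. Thandi Jansen is at the top.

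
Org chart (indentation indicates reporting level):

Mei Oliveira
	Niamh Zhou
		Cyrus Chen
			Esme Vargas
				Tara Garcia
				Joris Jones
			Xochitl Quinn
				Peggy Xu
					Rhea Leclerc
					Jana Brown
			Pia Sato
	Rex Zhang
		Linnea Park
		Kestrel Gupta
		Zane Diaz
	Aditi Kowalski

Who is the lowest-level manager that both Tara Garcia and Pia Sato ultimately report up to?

Cyrus Chen

Tara Garcia's chain of managers is Esme Vargas, Cyrus Chen, Niamh Zhou, Mei Oliveira. Pia Sato's chain of managers is Cyrus Chen, Niamh Zhou, Mei Oliveira. The first manager that appears in both chains is Cyrus Chen.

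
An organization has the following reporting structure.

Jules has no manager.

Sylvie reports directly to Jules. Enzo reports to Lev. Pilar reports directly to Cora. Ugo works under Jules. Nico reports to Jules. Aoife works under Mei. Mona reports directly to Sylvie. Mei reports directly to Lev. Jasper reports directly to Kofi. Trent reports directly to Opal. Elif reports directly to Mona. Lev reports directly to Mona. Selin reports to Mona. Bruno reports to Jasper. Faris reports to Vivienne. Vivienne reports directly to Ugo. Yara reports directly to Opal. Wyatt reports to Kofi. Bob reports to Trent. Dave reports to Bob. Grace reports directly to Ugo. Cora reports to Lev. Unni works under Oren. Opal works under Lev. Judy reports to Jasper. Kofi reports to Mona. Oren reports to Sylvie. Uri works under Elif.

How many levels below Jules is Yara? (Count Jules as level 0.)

5

Chain from Yara up to Jules: Yara → Opal → Lev → Mona → Sylvie → Jules. That is 5 steps up, so Yara is 5 levels below Jules.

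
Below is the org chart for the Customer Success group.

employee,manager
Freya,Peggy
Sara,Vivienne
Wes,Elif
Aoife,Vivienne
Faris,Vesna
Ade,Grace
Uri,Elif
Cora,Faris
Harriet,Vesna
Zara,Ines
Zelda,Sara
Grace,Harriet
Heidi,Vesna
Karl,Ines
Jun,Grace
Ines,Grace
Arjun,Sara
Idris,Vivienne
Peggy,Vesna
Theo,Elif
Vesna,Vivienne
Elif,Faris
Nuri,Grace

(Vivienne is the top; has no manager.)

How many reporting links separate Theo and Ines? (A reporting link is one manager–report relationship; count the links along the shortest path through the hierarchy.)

6

Theo is 3 levels below Vesna, and Ines is 3 levels below Vesna (their lowest common manager). The shortest path runs up from Theo to Vesna and back down to Ines: 3 + 3 = 6 links.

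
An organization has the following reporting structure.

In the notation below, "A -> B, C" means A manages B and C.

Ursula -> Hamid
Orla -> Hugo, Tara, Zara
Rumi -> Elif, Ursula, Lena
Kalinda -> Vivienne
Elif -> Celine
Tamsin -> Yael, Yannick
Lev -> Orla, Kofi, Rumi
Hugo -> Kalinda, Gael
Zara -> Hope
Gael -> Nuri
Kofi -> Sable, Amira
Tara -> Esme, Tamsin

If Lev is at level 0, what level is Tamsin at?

Chain from Tamsin up to Lev: Tamsin → Tara → Orla → Lev. That is 3 steps up, so Tamsin is 3 levels below Lev.

3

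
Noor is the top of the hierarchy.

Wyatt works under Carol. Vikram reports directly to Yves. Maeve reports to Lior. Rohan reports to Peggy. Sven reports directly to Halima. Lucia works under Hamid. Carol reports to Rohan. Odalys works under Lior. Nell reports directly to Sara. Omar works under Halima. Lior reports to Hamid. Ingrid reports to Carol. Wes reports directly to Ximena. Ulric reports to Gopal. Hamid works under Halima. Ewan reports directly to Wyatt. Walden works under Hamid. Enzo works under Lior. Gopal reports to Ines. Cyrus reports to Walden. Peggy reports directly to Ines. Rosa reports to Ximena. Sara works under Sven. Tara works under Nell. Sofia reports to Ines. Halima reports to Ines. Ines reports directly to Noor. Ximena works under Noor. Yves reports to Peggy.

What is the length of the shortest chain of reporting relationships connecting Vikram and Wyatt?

5

Vikram is 2 levels below Peggy, and Wyatt is 3 levels below Peggy (their lowest common manager). The shortest path runs up from Vikram to Peggy and back down to Wyatt: 2 + 3 = 5 links.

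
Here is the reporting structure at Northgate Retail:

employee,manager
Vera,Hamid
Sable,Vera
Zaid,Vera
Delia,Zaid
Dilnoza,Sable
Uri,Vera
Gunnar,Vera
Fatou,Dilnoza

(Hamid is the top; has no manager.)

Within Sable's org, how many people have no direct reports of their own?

The only person in Sable's organization with no one reporting to them is Fatou. That is 1.

1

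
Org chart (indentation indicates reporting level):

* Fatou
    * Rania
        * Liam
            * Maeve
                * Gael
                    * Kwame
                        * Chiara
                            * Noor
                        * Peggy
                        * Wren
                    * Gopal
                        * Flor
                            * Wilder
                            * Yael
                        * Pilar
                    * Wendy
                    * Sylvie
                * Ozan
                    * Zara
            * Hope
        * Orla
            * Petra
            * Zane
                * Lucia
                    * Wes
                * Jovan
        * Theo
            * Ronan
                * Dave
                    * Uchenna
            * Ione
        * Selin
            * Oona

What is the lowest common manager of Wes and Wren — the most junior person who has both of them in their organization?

Wes's chain of managers is Lucia, Zane, Orla, Rania, Fatou. Wren's chain of managers is Kwame, Gael, Maeve, Liam, Rania, Fatou. The first manager that appears in both chains is Rania.

Rania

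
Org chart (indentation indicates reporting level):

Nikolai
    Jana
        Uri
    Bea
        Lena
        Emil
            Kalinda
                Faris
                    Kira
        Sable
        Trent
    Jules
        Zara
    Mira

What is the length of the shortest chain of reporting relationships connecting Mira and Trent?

Mira is 1 level below Nikolai, and Trent is 2 levels below Nikolai (their lowest common manager). The shortest path runs up from Mira to Nikolai and back down to Trent: 1 + 2 = 3 links.

3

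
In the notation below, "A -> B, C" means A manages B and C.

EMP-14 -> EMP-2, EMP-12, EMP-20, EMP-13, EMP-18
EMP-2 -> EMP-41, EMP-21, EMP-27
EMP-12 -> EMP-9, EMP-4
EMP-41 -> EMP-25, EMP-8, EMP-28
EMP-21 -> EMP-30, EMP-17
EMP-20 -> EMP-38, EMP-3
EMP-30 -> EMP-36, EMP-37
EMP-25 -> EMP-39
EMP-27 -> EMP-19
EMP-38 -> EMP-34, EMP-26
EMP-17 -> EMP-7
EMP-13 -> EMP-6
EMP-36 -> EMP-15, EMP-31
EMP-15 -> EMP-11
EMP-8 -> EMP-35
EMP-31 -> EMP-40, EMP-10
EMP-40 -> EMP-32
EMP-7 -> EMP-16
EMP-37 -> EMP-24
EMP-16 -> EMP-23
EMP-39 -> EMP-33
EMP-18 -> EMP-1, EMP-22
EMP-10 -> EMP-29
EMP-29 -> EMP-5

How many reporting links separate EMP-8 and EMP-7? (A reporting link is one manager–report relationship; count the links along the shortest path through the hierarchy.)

EMP-8 is 2 levels below EMP-2, and EMP-7 is 3 levels below EMP-2 (their lowest common manager). The shortest path runs up from EMP-8 to EMP-2 and back down to EMP-7: 2 + 3 = 5 links.

5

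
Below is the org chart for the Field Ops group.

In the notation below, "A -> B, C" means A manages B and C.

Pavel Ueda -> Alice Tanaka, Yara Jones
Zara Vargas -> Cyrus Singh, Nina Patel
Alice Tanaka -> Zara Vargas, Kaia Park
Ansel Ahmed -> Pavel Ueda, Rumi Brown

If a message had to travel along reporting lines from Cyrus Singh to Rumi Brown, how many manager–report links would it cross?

5

Cyrus Singh is 4 levels below Ansel Ahmed, and Rumi Brown is 1 level below Ansel Ahmed (their lowest common manager). The shortest path runs up from Cyrus Singh to Ansel Ahmed and back down to Rumi Brown: 4 + 1 = 5 links.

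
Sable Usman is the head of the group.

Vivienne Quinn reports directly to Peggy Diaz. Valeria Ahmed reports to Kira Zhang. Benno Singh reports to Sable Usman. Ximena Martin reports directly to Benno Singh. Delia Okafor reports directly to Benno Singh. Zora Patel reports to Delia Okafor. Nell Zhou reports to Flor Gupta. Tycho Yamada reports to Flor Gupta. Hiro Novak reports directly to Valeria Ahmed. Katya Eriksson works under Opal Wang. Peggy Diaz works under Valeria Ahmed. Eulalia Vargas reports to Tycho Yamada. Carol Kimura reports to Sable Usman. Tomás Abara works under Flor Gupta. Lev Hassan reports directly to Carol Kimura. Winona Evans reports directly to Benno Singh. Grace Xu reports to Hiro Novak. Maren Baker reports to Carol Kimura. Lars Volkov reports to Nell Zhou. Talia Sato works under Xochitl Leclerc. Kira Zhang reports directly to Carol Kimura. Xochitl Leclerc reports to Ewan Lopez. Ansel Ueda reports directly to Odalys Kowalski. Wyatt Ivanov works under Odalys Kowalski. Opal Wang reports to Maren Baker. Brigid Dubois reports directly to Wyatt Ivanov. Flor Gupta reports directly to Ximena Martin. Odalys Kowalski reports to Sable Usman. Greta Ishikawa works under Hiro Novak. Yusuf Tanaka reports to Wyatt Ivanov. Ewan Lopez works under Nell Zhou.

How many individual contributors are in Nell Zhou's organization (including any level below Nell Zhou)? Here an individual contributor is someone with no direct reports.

2

The people in Nell Zhou's organization with no one reporting to them are Lars Volkov, Talia Sato. That is 2.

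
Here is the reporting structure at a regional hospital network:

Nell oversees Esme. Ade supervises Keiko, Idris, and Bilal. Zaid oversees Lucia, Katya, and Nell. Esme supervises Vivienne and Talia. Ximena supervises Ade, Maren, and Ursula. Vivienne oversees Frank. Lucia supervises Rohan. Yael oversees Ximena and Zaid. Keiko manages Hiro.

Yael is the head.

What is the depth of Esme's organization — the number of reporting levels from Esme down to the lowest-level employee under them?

2

The longest chain under Esme runs Esme → Vivienne → Frank, which is 2 levels below Esme.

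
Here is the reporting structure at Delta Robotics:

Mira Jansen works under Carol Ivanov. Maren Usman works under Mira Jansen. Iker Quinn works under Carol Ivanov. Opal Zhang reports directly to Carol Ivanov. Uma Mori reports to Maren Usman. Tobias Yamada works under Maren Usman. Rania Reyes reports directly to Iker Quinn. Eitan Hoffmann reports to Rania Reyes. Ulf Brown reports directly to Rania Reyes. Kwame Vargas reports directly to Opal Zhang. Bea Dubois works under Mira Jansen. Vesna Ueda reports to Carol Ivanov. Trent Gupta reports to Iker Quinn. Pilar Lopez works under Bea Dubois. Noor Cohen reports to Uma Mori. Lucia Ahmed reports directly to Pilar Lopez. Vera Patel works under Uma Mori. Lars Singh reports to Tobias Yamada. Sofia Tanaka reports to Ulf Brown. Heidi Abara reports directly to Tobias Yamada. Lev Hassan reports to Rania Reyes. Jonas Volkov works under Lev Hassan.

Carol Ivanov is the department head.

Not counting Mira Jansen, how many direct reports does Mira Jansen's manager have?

Mira Jansen reports to Carol Ivanov. Carol Ivanov's other direct reports are Iker Quinn, Opal Zhang, Vesna Ueda — 3 peers.

3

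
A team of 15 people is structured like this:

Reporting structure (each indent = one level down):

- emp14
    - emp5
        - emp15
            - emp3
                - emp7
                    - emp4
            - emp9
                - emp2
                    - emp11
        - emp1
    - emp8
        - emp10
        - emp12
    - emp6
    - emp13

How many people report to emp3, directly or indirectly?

emp3 directly manages emp7. Under emp7: emp4 (1). That's 2 in total.

2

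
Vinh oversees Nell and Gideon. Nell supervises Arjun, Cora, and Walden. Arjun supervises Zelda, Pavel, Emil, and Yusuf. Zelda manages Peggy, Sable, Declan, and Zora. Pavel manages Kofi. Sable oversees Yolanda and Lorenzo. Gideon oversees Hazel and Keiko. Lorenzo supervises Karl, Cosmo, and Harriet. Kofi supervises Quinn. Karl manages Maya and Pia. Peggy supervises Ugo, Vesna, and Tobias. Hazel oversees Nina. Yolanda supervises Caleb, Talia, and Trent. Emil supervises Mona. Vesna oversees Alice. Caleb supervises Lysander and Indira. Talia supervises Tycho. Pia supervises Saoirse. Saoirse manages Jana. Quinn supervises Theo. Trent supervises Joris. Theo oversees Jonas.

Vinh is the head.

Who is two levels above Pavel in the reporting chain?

Nell

Pavel reports to Arjun, and Arjun reports to Nell. So Pavel's skip-level manager is Nell.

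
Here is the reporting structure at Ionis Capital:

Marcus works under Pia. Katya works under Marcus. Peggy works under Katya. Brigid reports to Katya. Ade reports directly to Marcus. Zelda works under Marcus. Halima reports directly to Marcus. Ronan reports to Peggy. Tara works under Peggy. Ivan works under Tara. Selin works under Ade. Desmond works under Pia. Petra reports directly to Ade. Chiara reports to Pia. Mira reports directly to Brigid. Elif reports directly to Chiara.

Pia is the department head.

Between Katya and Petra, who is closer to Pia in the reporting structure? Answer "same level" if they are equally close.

Katya

Katya is 2 levels below Pia; Petra is 3. Katya is higher.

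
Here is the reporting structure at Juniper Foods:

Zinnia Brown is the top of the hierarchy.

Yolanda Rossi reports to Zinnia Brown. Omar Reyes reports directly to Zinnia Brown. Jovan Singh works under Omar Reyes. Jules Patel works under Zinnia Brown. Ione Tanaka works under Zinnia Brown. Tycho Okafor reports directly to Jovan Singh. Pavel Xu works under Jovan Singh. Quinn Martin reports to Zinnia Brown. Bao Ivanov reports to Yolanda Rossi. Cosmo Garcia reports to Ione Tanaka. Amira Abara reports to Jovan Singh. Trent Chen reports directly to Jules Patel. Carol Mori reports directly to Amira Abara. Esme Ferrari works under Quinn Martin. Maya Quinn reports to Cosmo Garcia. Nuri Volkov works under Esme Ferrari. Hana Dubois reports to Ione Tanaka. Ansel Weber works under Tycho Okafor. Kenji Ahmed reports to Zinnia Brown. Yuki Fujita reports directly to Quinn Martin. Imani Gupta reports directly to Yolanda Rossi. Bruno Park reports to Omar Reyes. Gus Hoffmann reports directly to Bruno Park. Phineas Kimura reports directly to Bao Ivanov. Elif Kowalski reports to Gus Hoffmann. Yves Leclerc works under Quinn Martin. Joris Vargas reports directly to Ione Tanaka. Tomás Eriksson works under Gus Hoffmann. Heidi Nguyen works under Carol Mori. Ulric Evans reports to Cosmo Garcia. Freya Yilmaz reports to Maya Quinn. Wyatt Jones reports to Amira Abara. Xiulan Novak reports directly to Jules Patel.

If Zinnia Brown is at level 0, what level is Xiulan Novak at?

2

Chain from Xiulan Novak up to Zinnia Brown: Xiulan Novak → Jules Patel → Zinnia Brown. That is 2 steps up, so Xiulan Novak is 2 levels below Zinnia Brown.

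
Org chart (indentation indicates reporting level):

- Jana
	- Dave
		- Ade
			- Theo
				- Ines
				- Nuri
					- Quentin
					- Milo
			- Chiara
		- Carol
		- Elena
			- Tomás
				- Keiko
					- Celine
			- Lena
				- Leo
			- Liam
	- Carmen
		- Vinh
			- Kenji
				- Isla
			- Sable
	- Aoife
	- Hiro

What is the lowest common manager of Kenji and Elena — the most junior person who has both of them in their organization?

Jana

Kenji's chain of managers is Vinh, Carmen, Jana. Elena's chain of managers is Dave, Jana. The first manager that appears in both chains is Jana.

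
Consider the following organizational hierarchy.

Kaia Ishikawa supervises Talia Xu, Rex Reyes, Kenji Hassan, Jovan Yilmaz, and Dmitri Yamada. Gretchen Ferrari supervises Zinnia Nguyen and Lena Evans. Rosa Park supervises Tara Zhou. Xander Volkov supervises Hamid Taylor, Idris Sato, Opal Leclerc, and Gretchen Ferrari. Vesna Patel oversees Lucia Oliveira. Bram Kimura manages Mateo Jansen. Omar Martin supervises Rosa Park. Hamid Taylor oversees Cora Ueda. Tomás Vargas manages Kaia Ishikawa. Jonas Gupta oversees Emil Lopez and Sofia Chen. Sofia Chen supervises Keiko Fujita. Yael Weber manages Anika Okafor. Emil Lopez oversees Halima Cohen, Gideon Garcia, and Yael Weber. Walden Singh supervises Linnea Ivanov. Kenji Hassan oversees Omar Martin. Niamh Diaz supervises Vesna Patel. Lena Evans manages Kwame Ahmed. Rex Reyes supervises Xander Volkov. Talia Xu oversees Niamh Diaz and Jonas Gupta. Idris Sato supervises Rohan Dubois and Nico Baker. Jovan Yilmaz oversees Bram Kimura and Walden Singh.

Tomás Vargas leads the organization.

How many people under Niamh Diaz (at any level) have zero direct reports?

The only person in Niamh Diaz's organization with no one reporting to them is Lucia Oliveira. That is 1.

1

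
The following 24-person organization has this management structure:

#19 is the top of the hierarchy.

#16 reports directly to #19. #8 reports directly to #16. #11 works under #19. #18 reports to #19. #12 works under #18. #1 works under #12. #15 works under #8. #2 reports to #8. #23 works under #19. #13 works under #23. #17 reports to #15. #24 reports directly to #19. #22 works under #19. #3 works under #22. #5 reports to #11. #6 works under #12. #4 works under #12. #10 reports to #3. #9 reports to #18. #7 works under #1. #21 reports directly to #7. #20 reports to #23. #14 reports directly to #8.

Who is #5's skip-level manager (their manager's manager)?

#5 reports to #11, and #11 reports to #19. So #5's skip-level manager is #19.

#19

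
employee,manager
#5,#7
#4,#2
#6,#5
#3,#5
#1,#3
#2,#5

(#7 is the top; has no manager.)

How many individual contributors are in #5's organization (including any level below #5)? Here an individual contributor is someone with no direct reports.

The people in #5's organization with no one reporting to them are #1, #6, #4. That is 3.

3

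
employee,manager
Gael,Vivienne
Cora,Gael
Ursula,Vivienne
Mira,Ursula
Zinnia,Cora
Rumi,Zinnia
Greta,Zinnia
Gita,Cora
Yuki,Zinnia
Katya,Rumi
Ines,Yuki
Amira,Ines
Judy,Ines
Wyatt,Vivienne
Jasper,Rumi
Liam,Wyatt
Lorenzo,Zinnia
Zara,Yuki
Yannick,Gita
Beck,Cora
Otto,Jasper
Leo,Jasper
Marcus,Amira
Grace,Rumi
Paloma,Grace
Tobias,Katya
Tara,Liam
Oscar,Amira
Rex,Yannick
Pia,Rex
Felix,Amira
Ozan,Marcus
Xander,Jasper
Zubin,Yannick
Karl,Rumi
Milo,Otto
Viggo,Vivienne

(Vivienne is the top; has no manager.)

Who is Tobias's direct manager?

Katya

Tobias reports directly to Katya.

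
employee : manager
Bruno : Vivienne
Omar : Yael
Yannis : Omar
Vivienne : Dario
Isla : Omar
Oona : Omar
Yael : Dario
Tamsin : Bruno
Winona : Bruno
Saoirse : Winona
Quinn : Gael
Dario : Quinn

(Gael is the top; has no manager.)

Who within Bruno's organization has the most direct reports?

Bruno

Direct-report counts within Bruno's organization: Bruno has 2; Winona has 1. The largest is 2, held by Bruno.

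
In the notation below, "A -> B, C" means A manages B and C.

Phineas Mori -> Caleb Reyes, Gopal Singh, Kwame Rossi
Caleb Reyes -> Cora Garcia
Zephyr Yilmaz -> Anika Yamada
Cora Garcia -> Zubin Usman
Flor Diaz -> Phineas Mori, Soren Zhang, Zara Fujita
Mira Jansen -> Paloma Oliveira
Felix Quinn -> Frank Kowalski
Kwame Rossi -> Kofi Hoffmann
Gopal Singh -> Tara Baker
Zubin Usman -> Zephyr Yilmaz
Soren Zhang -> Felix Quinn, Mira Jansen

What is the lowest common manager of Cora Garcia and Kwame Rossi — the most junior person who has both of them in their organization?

Cora Garcia's chain of managers is Caleb Reyes, Phineas Mori, Flor Diaz. Kwame Rossi's chain of managers is Phineas Mori, Flor Diaz. The first manager that appears in both chains is Phineas Mori.

Phineas Mori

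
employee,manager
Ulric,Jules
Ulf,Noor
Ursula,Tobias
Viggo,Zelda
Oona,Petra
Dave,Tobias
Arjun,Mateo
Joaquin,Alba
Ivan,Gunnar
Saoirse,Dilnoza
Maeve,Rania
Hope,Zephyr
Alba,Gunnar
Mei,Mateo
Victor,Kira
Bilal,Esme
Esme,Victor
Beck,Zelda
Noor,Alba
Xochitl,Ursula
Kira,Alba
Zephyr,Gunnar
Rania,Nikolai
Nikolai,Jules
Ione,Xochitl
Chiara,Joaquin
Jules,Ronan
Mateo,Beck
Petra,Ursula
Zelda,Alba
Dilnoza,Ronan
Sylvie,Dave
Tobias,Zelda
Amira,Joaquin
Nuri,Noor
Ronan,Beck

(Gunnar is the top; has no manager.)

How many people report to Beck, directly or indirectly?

11

Beck directly manages Ronan, Mateo. Under Ronan: Dilnoza, Saoirse, Jules, Nikolai, Rania, Maeve, Ulric (7). Under Mateo: Arjun, Mei (2). So Beck's organization is 2 direct reports plus everyone under them: 8 + 3 = 11.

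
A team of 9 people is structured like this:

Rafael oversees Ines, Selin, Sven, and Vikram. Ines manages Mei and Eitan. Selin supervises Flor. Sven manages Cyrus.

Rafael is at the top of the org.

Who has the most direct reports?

Rafael

Direct-report counts: Rafael has 4; Sven has 1; Selin has 1; Ines has 2. The largest is 4, held by Rafael.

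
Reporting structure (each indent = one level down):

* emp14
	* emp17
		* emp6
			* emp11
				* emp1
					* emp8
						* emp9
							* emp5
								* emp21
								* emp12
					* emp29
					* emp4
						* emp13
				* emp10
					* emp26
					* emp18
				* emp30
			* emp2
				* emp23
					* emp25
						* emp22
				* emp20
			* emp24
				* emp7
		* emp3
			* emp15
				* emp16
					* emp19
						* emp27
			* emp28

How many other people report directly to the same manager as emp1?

2

emp1 reports to emp11. emp11's other direct reports are emp10, emp30 — 2 peers.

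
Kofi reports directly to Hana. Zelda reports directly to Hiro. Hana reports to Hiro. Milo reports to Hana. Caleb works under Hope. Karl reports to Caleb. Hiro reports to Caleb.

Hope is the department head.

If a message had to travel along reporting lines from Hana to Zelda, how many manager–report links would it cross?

Hana is 1 level below Hiro, and Zelda is 1 level below Hiro (their lowest common manager). The shortest path runs up from Hana to Hiro and back down to Zelda: 1 + 1 = 2 links.

2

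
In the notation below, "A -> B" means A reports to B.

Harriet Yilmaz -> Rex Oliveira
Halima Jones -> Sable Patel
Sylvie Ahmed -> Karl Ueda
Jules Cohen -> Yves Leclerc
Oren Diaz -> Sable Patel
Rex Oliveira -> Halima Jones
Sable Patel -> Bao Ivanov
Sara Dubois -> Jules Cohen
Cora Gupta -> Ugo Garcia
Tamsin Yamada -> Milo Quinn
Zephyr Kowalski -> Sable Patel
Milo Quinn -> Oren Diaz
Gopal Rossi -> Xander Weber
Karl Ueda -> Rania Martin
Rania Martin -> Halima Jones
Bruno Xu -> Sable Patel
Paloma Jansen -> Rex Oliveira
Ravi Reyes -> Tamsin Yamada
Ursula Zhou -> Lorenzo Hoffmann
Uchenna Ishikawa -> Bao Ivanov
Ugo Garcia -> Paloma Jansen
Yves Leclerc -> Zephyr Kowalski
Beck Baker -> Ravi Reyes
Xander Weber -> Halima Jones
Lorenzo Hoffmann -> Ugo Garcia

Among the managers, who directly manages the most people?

Direct-report counts: Bao Ivanov has 2; Sable Patel has 4; Zephyr Kowalski has 1; Yves Leclerc has 1; Jules Cohen has 1; Oren Diaz has 1; Milo Quinn has 1; Tamsin Yamada has 1; Ravi Reyes has 1; Halima Jones has 3; Rania Martin has 1; Karl Ueda has 1; Rex Oliveira has 2; Paloma Jansen has 1; Ugo Garcia has 2; Lorenzo Hoffmann has 1; Xander Weber has 1. The largest is 4, held by Sable Patel.

Sable Patel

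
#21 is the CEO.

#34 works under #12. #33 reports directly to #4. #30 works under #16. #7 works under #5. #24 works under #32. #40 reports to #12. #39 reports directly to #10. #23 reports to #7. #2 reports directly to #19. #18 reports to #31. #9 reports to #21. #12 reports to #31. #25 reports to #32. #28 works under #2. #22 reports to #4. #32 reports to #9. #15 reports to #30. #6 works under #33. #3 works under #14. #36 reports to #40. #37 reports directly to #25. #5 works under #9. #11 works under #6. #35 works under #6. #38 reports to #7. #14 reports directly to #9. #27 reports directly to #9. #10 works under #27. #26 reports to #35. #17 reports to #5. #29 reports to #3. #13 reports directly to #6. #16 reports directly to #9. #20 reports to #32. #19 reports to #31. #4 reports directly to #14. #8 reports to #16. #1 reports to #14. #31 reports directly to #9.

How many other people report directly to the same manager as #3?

#3 reports to #14. #14's other direct reports are #4, #1 — 2 peers.

2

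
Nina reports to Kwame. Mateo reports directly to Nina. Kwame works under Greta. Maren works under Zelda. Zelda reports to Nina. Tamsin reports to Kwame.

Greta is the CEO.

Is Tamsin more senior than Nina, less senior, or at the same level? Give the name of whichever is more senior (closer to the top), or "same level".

same level

Both Tamsin and Nina are 2 levels below Greta.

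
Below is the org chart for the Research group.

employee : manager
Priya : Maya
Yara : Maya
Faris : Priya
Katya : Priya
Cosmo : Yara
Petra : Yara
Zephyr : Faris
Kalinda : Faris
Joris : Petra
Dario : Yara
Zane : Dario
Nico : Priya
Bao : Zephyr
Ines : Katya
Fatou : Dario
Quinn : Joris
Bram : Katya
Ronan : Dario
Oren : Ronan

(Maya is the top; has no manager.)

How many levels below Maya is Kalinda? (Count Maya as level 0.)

Chain from Kalinda up to Maya: Kalinda → Faris → Priya → Maya. That is 3 steps up, so Kalinda is 3 levels below Maya.

3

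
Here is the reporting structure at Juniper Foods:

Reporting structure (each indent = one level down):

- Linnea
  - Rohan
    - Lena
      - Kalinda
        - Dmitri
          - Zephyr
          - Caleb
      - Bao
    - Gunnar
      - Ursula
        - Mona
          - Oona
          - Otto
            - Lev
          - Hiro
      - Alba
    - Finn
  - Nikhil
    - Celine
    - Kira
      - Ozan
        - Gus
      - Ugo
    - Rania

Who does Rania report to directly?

Nikhil

Rania reports directly to Nikhil.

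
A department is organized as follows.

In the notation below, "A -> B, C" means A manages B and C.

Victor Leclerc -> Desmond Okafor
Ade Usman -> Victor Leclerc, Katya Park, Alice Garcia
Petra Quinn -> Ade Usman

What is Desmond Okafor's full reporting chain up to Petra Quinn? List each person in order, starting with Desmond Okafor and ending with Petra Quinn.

Desmond Okafor -> Victor Leclerc -> Ade Usman -> Petra Quinn

Desmond Okafor reports to Victor Leclerc. Victor Leclerc reports to Ade Usman. Ade Usman reports to Petra Quinn. Petra Quinn is at the top.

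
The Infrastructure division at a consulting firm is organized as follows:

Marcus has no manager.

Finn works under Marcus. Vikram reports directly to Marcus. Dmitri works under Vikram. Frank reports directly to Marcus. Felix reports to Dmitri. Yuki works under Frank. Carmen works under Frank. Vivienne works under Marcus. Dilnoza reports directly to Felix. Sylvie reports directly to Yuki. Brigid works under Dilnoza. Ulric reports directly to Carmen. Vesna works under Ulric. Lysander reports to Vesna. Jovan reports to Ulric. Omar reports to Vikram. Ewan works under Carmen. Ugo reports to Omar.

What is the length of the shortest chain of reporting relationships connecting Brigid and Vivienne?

6

Brigid is 5 levels below Marcus, and Vivienne is 1 level below Marcus (their lowest common manager). The shortest path runs up from Brigid to Marcus and back down to Vivienne: 5 + 1 = 6 links.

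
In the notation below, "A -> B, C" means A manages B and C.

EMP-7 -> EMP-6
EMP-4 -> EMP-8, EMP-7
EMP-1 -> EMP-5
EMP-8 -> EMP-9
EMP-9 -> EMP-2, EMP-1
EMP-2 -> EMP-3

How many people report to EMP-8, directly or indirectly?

5

EMP-8 directly manages EMP-9. Under EMP-9: EMP-1, EMP-5, EMP-2, EMP-3 (4). That's 5 in total.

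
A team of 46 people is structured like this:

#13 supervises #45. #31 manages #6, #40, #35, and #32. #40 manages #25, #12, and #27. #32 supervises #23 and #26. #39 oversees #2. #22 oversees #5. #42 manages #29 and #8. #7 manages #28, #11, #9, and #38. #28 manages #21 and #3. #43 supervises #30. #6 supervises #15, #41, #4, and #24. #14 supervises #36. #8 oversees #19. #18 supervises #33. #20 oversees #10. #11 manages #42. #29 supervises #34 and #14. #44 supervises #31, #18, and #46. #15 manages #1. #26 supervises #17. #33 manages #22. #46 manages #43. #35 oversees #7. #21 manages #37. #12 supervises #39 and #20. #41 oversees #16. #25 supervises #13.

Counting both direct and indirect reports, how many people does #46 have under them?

2

#46 directly manages #43. Under #43: #30 (1). That's 2 in total.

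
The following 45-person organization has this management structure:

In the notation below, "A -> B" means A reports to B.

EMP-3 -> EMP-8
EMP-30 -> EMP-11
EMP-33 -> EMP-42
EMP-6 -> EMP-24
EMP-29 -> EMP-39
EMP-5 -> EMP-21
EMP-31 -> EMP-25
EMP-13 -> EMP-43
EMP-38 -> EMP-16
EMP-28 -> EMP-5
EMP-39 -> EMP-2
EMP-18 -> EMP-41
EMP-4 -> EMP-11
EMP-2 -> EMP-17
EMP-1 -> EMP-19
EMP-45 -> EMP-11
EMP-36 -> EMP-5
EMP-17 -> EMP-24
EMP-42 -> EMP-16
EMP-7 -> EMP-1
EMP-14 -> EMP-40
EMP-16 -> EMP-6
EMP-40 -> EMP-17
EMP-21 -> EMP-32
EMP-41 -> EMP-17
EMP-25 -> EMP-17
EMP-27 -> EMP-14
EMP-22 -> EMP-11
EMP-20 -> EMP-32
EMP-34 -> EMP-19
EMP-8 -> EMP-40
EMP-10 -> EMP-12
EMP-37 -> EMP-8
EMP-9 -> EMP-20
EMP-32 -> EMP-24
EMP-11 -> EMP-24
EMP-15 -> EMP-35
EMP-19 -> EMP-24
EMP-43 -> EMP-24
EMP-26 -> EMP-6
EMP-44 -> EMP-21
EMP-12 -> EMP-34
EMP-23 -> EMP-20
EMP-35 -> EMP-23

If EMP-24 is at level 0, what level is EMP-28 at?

4

Chain from EMP-28 up to EMP-24: EMP-28 → EMP-5 → EMP-21 → EMP-32 → EMP-24. That is 4 steps up, so EMP-28 is 4 levels below EMP-24.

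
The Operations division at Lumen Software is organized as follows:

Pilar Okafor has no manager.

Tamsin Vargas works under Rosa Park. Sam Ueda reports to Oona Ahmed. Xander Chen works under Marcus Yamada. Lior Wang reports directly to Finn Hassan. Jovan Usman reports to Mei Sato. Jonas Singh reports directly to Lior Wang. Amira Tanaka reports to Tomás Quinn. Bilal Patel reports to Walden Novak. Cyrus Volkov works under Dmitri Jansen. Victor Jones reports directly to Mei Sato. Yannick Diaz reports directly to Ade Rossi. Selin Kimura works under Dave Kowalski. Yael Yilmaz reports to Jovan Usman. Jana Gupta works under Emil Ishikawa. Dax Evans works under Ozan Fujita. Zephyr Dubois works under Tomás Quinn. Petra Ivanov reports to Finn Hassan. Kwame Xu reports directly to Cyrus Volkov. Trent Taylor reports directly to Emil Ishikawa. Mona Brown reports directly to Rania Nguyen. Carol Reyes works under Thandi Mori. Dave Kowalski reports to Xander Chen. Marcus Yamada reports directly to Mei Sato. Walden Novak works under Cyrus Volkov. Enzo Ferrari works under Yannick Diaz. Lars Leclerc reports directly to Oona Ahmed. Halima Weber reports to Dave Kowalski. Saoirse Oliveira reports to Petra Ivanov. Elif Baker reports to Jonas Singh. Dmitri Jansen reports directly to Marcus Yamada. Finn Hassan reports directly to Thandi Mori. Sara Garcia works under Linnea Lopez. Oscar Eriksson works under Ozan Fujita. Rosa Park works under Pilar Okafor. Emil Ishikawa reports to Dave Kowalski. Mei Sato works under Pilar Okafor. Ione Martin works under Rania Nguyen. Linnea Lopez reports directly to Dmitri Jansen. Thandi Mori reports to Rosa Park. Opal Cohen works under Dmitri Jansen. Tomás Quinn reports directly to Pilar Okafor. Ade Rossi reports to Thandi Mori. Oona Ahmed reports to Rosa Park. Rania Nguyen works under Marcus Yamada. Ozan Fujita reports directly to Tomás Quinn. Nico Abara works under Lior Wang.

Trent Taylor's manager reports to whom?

Trent Taylor reports to Emil Ishikawa, and Emil Ishikawa reports to Dave Kowalski. So Trent Taylor's skip-level manager is Dave Kowalski.

Dave Kowalski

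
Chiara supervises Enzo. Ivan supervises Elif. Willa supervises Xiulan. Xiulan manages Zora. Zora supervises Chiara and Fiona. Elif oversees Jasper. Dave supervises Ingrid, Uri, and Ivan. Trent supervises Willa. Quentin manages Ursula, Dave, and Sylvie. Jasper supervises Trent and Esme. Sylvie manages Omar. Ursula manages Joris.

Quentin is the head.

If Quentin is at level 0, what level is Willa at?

Chain from Willa up to Quentin: Willa → Trent → Jasper → Elif → Ivan → Dave → Quentin. That is 6 steps up, so Willa is 6 levels below Quentin.

6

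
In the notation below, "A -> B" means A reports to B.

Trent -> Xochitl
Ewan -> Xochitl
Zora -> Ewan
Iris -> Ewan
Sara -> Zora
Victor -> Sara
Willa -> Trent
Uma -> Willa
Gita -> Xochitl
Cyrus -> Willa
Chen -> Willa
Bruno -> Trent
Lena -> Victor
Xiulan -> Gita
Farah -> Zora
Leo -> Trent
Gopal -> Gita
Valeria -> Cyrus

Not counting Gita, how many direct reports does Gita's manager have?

2

Gita reports to Xochitl. Xochitl's other direct reports are Trent, Ewan — 2 peers.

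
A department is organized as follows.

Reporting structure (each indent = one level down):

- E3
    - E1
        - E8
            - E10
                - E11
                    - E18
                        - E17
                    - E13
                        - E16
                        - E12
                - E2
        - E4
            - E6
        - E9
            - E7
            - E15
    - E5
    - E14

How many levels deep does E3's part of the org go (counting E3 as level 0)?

6

The longest chain under E3 runs E3 → E1 → E8 → E10 → E11 → E13 → E12, which is 6 levels below E3.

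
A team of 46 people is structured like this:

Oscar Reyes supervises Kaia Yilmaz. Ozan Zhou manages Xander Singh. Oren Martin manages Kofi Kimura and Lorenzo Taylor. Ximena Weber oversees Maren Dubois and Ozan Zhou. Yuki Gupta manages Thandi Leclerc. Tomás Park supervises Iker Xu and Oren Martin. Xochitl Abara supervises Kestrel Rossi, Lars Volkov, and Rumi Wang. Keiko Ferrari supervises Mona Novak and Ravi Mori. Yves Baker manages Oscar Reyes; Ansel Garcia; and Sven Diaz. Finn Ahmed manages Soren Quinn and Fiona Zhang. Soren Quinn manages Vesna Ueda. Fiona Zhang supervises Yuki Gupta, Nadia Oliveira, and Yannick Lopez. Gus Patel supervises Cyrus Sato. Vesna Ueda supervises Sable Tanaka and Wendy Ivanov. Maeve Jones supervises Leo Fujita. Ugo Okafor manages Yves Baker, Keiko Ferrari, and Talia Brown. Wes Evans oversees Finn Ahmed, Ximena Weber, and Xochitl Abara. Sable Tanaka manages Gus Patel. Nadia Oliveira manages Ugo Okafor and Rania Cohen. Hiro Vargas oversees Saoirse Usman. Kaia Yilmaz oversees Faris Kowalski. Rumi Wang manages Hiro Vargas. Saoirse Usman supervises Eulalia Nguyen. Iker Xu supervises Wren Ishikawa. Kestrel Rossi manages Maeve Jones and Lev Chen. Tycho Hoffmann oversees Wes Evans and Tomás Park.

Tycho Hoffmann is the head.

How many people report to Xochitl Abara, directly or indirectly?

Xochitl Abara directly manages Rumi Wang, Kestrel Rossi, Lars Volkov. Under Rumi Wang: Hiro Vargas, Saoirse Usman, Eulalia Nguyen (3). Under Kestrel Rossi: Lev Chen, Maeve Jones, Leo Fujita (3). Lars Volkov has no reports. So Xochitl Abara's organization is 3 direct reports plus everyone under them: 4 + 4 + 1 = 9.

9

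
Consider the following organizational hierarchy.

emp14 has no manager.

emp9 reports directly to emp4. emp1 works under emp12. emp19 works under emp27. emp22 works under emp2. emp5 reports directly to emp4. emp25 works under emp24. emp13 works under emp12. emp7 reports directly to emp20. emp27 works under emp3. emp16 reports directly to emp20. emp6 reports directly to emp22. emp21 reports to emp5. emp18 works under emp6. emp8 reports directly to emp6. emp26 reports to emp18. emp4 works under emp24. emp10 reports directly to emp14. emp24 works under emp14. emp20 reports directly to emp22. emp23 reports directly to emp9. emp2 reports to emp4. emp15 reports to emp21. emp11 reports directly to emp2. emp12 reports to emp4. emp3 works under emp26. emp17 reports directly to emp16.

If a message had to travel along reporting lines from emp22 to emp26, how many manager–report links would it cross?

emp26 is in emp22's organization: the chain from emp26 up to emp22 is emp26 → emp18 → emp6 → emp22, which is 3 links.

3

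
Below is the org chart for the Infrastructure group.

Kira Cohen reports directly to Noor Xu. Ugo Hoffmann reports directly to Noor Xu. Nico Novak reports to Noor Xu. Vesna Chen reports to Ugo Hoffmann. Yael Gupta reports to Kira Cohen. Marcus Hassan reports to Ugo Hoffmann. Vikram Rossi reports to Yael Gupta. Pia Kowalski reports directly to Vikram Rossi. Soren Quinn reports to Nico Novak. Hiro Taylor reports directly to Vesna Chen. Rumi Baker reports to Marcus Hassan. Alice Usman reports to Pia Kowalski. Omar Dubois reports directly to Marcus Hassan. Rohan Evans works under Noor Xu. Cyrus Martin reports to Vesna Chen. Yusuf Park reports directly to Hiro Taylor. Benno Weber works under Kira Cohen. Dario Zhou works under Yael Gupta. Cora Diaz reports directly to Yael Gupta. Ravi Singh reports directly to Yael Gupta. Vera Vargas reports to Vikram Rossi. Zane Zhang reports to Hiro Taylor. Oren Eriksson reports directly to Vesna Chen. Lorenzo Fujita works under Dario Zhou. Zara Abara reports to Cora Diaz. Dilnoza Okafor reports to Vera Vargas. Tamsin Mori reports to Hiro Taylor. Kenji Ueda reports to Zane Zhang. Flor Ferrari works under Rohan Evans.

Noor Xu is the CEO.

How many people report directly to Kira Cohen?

2

Kira Cohen directly manages Yael Gupta, Benno Weber. That is 2 direct reports.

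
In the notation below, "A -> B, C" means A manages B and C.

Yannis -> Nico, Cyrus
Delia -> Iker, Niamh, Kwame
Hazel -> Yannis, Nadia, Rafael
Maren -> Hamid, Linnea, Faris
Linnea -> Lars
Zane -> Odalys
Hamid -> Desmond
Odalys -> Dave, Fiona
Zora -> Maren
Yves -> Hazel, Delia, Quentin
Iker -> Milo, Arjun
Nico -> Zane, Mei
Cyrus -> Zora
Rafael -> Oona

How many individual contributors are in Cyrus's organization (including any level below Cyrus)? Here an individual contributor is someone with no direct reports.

The people in Cyrus's organization with no one reporting to them are Faris, Lars, Desmond. That is 3.

3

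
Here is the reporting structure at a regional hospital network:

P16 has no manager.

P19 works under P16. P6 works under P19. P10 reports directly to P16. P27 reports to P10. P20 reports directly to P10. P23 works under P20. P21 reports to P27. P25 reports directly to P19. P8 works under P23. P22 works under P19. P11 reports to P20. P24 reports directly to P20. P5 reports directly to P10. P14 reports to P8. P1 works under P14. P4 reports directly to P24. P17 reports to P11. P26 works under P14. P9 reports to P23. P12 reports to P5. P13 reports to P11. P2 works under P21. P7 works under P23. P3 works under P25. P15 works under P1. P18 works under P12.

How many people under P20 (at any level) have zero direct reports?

7

The people in P20's organization with no one reporting to them are P4, P13, P17, P7, P9, P26, P15. That is 7.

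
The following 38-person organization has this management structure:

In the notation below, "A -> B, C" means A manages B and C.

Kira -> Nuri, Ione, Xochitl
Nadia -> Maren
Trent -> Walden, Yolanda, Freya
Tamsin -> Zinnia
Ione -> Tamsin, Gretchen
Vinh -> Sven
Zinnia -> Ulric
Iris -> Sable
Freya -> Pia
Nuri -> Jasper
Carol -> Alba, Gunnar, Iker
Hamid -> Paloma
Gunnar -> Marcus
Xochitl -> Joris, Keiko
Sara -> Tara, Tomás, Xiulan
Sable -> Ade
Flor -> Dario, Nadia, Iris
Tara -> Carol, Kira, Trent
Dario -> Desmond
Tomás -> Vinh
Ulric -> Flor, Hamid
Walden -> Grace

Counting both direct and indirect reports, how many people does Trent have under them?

Trent directly manages Walden, Yolanda, Freya. Under Walden: Grace (1). Yolanda has no reports. Under Freya: Pia (1). So Trent's organization is 3 direct reports plus everyone under them: 2 + 1 + 2 = 5.

5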